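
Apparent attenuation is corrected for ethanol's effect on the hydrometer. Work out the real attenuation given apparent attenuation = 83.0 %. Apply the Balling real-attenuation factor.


RA = AA · 0.8192
RA = 83.0 · 0.8192

67.9936 %


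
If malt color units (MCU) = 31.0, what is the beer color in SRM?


SRM = 1.4922 · MCU^0.6859
SRM = 1.4922 · 31.0^0.6859

15.7308 SRM


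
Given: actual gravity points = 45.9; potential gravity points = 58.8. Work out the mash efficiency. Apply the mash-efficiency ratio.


efficiency = actual / potential × 100
efficiency = 45.9 / 58.8 × 100

78.0612 %


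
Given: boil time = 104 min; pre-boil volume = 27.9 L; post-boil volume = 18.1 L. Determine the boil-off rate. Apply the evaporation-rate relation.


rate = (V_pre − V_post) / (t_min/60)
rate = (27.9 − 18.1) / (104/60)

5.6538 L/hr


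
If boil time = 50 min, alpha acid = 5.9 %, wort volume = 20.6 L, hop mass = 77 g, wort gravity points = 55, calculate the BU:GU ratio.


U = 1.65·0.000125^(GP/1000)·(1−e^(−0.04t))/4.15;  IBU = (α/100)·m·U·1000/V;  BU:GU = IBU/GP
U = 1.65·0.000125^(55/1000)·(1−e^(−0.04·50))/4.15 = 0.2097
IBU = (5.9/100)·77·0.2097·1000/20.6 = 46.2476
BU:GU = 46.2476/55

0.8409


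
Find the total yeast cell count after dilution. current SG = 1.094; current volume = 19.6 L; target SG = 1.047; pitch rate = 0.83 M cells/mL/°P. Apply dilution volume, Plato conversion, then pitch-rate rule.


V_w = V·((SG_c−1)/(SG_t−1)−1);  °P = 259 − 259/SG_t;  cells = rate·(V+V_w)·°P
V_w = 19.6·((1.094−1)/(1.047−1)−1) = 19.6000
V_final = 19.6 + 19.6000 = 39.2000
°P = 259 − 259/1.047 = 11.6266
cells = 0.83·39.2000·11.6266

378.2815 billion cells


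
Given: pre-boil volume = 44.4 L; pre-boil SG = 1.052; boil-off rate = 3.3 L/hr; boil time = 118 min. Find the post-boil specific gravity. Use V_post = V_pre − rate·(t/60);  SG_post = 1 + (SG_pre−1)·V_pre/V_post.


V_post = 44.4 − 3.3·(118/60) = 37.9100
SG_post = 1 + (1.052 − 1)·44.4/37.9100

1.0609


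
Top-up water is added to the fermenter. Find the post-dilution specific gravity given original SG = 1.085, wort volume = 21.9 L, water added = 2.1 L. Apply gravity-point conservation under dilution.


SG_new = 1 + (SG_old − 1)·V_old/(V_old + V_water)
pts = (1.085 − 1)·1000·21.9/(21.9 + 2.1) = 77.5625
SG_new = 1 + 77.5625/1000

1.0776


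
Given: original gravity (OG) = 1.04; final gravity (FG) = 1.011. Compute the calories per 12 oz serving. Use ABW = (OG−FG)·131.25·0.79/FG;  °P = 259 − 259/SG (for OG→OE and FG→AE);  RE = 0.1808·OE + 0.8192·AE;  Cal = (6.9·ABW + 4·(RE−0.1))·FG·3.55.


ABW = (1.04 − 1.011)·131.25·0.79/1.011 = 2.9742
OE = 259 − 259/1.04 = 9.9615 °P
AE = 259 − 259/1.011 = 2.8180 °P
RE = 0.1808·9.9615 + 0.8192·2.8180 = 4.1096 °P
Cal = (6.9·2.9742 + 4·(4.1096−0.1))·1.011·3.55

131.2169 kcal


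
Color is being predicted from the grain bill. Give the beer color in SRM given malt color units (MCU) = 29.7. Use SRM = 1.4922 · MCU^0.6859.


SRM = 1.4922 · 29.7^0.6859

15.2753 SRM


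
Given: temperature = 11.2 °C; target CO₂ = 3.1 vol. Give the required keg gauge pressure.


psi = vols/(0.01821 + 0.09011·e^(−0.04·T)) − 14.695
psi = 3.1/(0.01821 + 0.09011·e^(−0.04·11.2)) − 14.695

26.2120 psi


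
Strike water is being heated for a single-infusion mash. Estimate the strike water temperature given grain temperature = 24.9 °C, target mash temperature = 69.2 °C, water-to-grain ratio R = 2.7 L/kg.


T_strike = (0.41/R)·(T_mash − T_grain) + T_mash
T_strike = (0.41/2.7)·(69.2 − 24.9) + 69.2

75.9270 °C


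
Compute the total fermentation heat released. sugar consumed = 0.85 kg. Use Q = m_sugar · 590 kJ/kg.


Q = 0.85 · 590

501.5000 kJ


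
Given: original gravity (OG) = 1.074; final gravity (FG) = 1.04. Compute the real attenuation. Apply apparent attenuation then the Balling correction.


AA = (OG−FG)/(OG−1)·100;  RA = AA·0.8192
AA = (1.074 − 1.04)/(1.074 − 1)·100 = 45.9459
RA = 45.9459·0.8192

37.6389 %


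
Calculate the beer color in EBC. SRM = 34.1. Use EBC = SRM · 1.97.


EBC = 34.1 · 1.97

67.1770 EBC


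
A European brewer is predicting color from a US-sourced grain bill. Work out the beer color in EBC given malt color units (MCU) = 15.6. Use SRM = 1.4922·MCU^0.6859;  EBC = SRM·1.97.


SRM = 1.4922·15.6^0.6859 = 9.8218
EBC = 9.8218·1.97

19.3490 EBC


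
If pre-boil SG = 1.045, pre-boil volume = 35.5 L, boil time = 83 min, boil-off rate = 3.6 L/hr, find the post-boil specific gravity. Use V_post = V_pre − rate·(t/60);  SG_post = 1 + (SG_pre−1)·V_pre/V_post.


V_post = 35.5 − 3.6·(83/60) = 30.5200
SG_post = 1 + (1.045 − 1)·35.5/30.5200

1.0523


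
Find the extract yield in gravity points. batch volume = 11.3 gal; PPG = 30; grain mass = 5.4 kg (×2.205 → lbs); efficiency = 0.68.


points = lbs × PPG × eff / vol
lbs = 5.4 × 2.205 = 11.9070
points = 11.9070 × 30 × 0.68 / 11.3

21.4958 points


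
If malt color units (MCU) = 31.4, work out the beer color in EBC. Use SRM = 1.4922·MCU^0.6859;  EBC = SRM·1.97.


SRM = 1.4922·31.4^0.6859 = 15.8698
EBC = 15.8698·1.97

31.2635 EBC


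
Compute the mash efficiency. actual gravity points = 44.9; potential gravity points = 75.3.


efficiency = actual / potential × 100
efficiency = 44.9 / 75.3 × 100

59.6282 %


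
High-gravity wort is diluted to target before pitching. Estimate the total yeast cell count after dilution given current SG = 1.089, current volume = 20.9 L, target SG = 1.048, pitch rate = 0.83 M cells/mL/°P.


V_w = V·((SG_c−1)/(SG_t−1)−1);  °P = 259 − 259/SG_t;  cells = rate·(V+V_w)·°P
V_w = 20.9·((1.089−1)/(1.048−1)−1) = 17.8521
V_final = 20.9 + 17.8521 = 38.7521
°P = 259 − 259/1.048 = 11.8626
cells = 0.83·38.7521·11.8626

381.5512 billion cells


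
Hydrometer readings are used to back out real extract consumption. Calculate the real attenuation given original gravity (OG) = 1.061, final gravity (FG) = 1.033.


AA = (OG−FG)/(OG−1)·100;  RA = AA·0.8192
AA = (1.061 − 1.033)/(1.061 − 1)·100 = 45.9016
RA = 45.9016·0.8192

37.6026 %


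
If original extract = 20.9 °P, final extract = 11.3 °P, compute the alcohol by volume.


SG = 259/(259 − P);  ABV = (OG − FG)·131.25
OG = 259/(259 − 20.9) = 1.0878
FG = 259/(259 − 11.3) = 1.0456
ABV = (1.0878 − 1.0456)·131.25

5.5333 % ABV


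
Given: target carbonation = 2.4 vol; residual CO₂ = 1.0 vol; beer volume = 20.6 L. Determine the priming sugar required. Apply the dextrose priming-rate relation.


sugar = (target − residual)·4.0·V
sugar = (2.4 − 1.0)·4.0·20.6

115.3600 g


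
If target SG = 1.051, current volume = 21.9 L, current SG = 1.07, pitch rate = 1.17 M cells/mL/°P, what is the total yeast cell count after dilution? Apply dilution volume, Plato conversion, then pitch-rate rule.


V_w = V·((SG_c−1)/(SG_t−1)−1);  °P = 259 − 259/SG_t;  cells = rate·(V+V_w)·°P
V_w = 21.9·((1.07−1)/(1.051−1)−1) = 8.1588
V_final = 21.9 + 8.1588 = 30.0588
°P = 259 − 259/1.051 = 12.5680
cells = 1.17·30.0588·12.5680

442.0028 billion cells


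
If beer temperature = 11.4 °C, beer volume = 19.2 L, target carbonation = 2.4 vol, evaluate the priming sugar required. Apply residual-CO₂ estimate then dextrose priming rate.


residual = 14.695·(0.01821 + 0.09011·e^(−0.04·T));  sugar = (target − residual)·4.0·V
residual = 14.695·(0.01821 + 0.09011·e^(−0.04·11.4)) = 1.1069
sugar = (2.4 − 1.1069)·4.0·19.2

99.3123 g


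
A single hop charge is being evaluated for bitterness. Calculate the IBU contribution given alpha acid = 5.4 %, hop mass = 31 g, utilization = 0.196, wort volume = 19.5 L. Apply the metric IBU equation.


IBU = (α/100)·mass·U·1000 / V
IBU = (5.4/100)·31·0.196·1000 / 19.5

16.8258 IBU


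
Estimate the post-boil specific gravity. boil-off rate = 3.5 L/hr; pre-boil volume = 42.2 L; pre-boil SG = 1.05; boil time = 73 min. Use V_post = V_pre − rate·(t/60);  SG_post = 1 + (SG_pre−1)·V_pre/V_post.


V_post = 42.2 − 3.5·(73/60) = 37.9417
SG_post = 1 + (1.05 − 1)·42.2/37.9417

1.0556


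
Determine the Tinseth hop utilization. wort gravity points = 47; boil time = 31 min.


U = 1.65·0.000125^(GP/1000) · (1 − e^(−0.04·t))/4.15
bigness = 1.65·0.000125^(47/1000) = 1.0815
boil_factor = (1 − e^(−0.04·31))/4.15 = 0.1712
U = 1.0815 · 0.1712

0.1852


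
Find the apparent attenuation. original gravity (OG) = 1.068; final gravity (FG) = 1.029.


AA = (OG − FG)/(OG − 1) · 100
AA = (1.068 − 1.029)/(1.068 − 1) · 100

57.3529 %


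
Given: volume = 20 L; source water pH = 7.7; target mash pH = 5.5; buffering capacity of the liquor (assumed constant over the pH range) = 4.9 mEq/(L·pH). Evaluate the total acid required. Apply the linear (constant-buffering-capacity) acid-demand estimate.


acid = buffering capacity · (pH_source − pH_target) · V
acid = 4.9 · (7.7 − 5.5) · 20

215.6000 mEq


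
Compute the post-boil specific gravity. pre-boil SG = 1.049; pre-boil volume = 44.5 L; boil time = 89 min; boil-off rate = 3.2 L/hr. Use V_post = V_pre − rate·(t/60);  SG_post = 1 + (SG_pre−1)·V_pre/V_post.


V_post = 44.5 − 3.2·(89/60) = 39.7533
SG_post = 1 + (1.049 − 1)·44.5/39.7533

1.0549


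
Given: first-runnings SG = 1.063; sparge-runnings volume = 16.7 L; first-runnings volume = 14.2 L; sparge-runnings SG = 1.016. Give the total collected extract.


total = Σ (SG_i − 1)·1000·V_i
first = (1.063 − 1)·1000·14.2 = 894.6000
sparge = (1.016 − 1)·1000·16.7 = 267.2000
total = 894.6000 + 267.2000

1161.8000 gravity·L


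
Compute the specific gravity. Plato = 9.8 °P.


SG = 259/(259 − P)
SG = 259/(259 − 9.8)

1.0393


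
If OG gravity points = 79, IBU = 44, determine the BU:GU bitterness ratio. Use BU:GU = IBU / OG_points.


BU:GU = 44 / 79

0.5570


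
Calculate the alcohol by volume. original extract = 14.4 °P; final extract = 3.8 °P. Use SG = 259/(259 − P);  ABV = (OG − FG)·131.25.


OG = 259/(259 − 14.4) = 1.0589
FG = 259/(259 − 3.8) = 1.0149
ABV = (1.0589 − 1.0149)·131.25

5.7726 % ABV


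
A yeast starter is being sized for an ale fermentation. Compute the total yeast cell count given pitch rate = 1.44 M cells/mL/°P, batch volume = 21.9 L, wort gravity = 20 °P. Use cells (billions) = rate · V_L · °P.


cells = 1.44 · 21.9 · 20

630.7200 billion cells


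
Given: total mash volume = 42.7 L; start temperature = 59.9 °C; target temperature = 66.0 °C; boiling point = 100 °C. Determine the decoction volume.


V_dec = V_total·(T_target − T_start)/(T_boil − T_start)
V_dec = 42.7·(66.0 − 59.9)/(100 − 59.9)

6.4955 L


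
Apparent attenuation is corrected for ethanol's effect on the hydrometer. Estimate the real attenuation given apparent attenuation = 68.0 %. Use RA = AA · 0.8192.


RA = 68.0 · 0.8192

55.7056 %


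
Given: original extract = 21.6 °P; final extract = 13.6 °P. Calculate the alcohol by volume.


SG = 259/(259 − P);  ABV = (OG − FG)·131.25
OG = 259/(259 − 21.6) = 1.0910
FG = 259/(259 − 13.6) = 1.0554
ABV = (1.0910 − 1.0554)·131.25

4.6680 % ABV


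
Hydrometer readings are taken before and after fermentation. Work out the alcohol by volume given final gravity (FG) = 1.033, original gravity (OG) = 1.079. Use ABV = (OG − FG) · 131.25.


ABV = (1.079 − 1.033) · 131.25

6.0375 % ABV


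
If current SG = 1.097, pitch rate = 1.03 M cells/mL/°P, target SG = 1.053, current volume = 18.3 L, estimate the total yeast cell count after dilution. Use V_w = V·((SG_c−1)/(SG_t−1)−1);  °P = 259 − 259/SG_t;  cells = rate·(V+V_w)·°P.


V_w = 18.3·((1.097−1)/(1.053−1)−1) = 15.1925
V_final = 18.3 + 15.1925 = 33.4925
°P = 259 − 259/1.053 = 13.0361
cells = 1.03·33.4925·13.0361

449.7089 billion cells


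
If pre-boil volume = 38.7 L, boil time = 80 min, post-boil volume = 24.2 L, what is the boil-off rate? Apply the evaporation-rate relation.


rate = (V_pre − V_post) / (t_min/60)
rate = (38.7 − 24.2) / (80/60)

10.8750 L/hr


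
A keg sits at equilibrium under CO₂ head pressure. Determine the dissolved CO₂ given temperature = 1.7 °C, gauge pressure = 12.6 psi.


vols = (P + 14.695)·(0.01821 + 0.09011·e^(−0.04·T))
vols = (12.6 + 14.695)·(0.01821 + 0.09011·e^(−0.04·1.7))

2.7949 volumes


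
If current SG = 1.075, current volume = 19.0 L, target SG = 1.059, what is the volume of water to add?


V_water = V·((SG_curr − 1)/(SG_target − 1) − 1)
V_water = 19.0·((1.075 − 1)/(1.059 − 1) − 1)

5.1525 L


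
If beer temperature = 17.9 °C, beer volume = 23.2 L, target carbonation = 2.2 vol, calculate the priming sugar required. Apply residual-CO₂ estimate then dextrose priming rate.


residual = 14.695·(0.01821 + 0.09011·e^(−0.04·T));  sugar = (target − residual)·4.0·V
residual = 14.695·(0.01821 + 0.09011·e^(−0.04·17.9)) = 0.9147
sugar = (2.2 − 0.9147)·4.0·23.2

119.2740 g


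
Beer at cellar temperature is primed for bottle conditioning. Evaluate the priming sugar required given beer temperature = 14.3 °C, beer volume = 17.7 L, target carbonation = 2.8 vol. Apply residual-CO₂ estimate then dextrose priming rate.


residual = 14.695·(0.01821 + 0.09011·e^(−0.04·T));  sugar = (target − residual)·4.0·V
residual = 14.695·(0.01821 + 0.09011·e^(−0.04·14.3)) = 1.0149
sugar = (2.8 − 1.0149)·4.0·17.7

126.3816 g


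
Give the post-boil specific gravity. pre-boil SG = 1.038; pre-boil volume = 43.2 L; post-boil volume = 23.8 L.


SG_post = 1 + (SG_pre − 1)·V_pre/V_post
pts_pre = (1.038 − 1)·1000 = 38.0000
pts_post = 38.0000·43.2/23.8 = 68.9748
SG_post = 1 + 68.9748/1000

1.0690


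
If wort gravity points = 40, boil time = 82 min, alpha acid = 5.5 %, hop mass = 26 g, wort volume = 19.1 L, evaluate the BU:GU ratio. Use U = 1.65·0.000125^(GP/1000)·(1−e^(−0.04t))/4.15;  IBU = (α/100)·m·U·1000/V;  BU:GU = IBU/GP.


U = 1.65·0.000125^(40/1000)·(1−e^(−0.04·82))/4.15 = 0.2671
IBU = (5.5/100)·26·0.2671·1000/19.1 = 19.9967
BU:GU = 19.9967/40

0.4999


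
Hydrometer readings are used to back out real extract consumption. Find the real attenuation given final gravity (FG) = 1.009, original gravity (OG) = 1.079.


AA = (OG−FG)/(OG−1)·100;  RA = AA·0.8192
AA = (1.079 − 1.009)/(1.079 − 1)·100 = 88.6076
RA = 88.6076·0.8192

72.5873 %


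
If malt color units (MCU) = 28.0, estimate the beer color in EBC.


SRM = 1.4922·MCU^0.6859;  EBC = SRM·1.97
SRM = 1.4922·28.0^0.6859 = 14.6701
EBC = 14.6701·1.97

28.9001 EBC


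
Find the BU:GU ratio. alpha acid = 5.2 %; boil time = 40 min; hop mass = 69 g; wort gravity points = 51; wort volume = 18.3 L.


U = 1.65·0.000125^(GP/1000)·(1−e^(−0.04t))/4.15;  IBU = (α/100)·m·U·1000/V;  BU:GU = IBU/GP
U = 1.65·0.000125^(51/1000)·(1−e^(−0.04·40))/4.15 = 0.2006
IBU = (5.2/100)·69·0.2006·1000/18.3 = 39.3404
BU:GU = 39.3404/51

0.7714


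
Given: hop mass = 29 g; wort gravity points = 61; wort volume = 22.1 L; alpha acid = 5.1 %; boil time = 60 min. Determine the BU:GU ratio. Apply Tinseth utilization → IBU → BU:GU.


U = 1.65·0.000125^(GP/1000)·(1−e^(−0.04t))/4.15;  IBU = (α/100)·m·U·1000/V;  BU:GU = IBU/GP
U = 1.65·0.000125^(61/1000)·(1−e^(−0.04·60))/4.15 = 0.2090
IBU = (5.1/100)·29·0.2090·1000/22.1 = 13.9837
BU:GU = 13.9837/61

0.2292


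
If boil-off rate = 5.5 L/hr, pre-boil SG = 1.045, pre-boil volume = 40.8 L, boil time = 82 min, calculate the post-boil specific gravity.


V_post = V_pre − rate·(t/60);  SG_post = 1 + (SG_pre−1)·V_pre/V_post
V_post = 40.8 − 5.5·(82/60) = 33.2833
SG_post = 1 + (1.045 − 1)·40.8/33.2833

1.0552


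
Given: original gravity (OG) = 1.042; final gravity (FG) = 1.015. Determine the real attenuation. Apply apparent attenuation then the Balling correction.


AA = (OG−FG)/(OG−1)·100;  RA = AA·0.8192
AA = (1.042 − 1.015)/(1.042 − 1)·100 = 64.2857
RA = 64.2857·0.8192

52.6629 %


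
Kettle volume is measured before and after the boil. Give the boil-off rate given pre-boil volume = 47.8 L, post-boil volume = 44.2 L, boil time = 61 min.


rate = (V_pre − V_post) / (t_min/60)
rate = (47.8 − 44.2) / (61/60)

3.5410 L/hr


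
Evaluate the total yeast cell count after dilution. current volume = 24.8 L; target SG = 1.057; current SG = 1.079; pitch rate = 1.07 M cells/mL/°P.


V_w = V·((SG_c−1)/(SG_t−1)−1);  °P = 259 − 259/SG_t;  cells = rate·(V+V_w)·°P
V_w = 24.8·((1.079−1)/(1.057−1)−1) = 9.5719
V_final = 24.8 + 9.5719 = 34.3719
°P = 259 − 259/1.057 = 13.9669
cells = 1.07·34.3719·13.9669

513.6737 billion cells


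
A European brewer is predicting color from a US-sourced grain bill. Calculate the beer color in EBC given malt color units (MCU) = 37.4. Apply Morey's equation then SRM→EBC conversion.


SRM = 1.4922·MCU^0.6859;  EBC = SRM·1.97
SRM = 1.4922·37.4^0.6859 = 17.8920
EBC = 17.8920·1.97

35.2473 EBC


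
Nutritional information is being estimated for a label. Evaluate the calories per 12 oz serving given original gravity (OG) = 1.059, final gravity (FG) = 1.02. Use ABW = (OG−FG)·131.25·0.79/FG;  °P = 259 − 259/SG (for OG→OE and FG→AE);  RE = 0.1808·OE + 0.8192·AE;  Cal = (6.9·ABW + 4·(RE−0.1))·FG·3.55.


ABW = (1.059 − 1.02)·131.25·0.79/1.02 = 3.9645
OE = 259 − 259/1.059 = 14.4297 °P
AE = 259 − 259/1.02 = 5.0784 °P
RE = 0.1808·14.4297 + 0.8192·5.0784 = 6.7691 °P
Cal = (6.9·3.9645 + 4·(6.7691−0.1))·1.02·3.55

195.6489 kcal


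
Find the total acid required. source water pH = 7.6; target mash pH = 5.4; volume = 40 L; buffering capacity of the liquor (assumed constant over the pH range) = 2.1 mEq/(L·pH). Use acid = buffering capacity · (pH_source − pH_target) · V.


acid = 2.1 · (7.6 − 5.4) · 40

184.8000 mEq


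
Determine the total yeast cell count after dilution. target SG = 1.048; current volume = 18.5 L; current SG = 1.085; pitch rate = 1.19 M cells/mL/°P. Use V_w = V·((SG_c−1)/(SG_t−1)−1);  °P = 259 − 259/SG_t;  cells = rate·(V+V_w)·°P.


V_w = 18.5·((1.085−1)/(1.048−1)−1) = 14.2604
V_final = 18.5 + 14.2604 = 32.7604
°P = 259 − 259/1.048 = 11.8626
cells = 1.19·32.7604·11.8626

462.4620 billion cells


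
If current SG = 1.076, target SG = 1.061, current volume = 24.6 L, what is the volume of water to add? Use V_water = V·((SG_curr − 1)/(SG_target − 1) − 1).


V_water = 24.6·((1.076 − 1)/(1.061 − 1) − 1)

6.0492 L


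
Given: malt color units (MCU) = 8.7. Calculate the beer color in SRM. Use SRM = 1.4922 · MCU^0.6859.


SRM = 1.4922 · 8.7^0.6859

6.5803 SRM


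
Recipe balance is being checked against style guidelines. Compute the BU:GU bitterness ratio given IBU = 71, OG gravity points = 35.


BU:GU = IBU / OG_points
BU:GU = 71 / 35

2.0286


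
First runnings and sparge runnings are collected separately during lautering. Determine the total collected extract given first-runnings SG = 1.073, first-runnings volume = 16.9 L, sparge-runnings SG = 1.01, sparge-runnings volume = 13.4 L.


total = Σ (SG_i − 1)·1000·V_i
first = (1.073 − 1)·1000·16.9 = 1233.7000
sparge = (1.01 − 1)·1000·13.4 = 134.0000
total = 1233.7000 + 134.0000

1367.7000 gravity·L


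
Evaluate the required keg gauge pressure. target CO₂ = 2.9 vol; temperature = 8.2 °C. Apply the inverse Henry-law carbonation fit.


psi = vols/(0.01821 + 0.09011·e^(−0.04·T)) − 14.695
psi = 2.9/(0.01821 + 0.09011·e^(−0.04·8.2)) − 14.695

20.1935 psi


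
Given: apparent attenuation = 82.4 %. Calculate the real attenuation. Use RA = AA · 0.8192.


RA = 82.4 · 0.8192

67.5021 %


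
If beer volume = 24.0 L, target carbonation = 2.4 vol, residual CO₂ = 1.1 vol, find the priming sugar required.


sugar = (target − residual)·4.0·V
sugar = (2.4 − 1.1)·4.0·24.0

124.8000 g


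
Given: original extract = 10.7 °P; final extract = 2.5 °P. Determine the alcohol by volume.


SG = 259/(259 − P);  ABV = (OG − FG)·131.25
OG = 259/(259 − 10.7) = 1.0431
FG = 259/(259 − 2.5) = 1.0097
ABV = (1.0431 − 1.0097)·131.25

4.3767 % ABV


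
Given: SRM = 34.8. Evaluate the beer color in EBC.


EBC = SRM · 1.97
EBC = 34.8 · 1.97

68.5560 EBC


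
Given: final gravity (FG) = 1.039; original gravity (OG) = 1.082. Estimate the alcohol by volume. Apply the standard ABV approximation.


ABV = (OG − FG) · 131.25
ABV = (1.082 − 1.039) · 131.25

5.6438 % ABV


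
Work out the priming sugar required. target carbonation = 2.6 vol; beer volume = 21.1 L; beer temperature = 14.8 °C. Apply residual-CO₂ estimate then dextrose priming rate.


residual = 14.695·(0.01821 + 0.09011·e^(−0.04·T));  sugar = (target − residual)·4.0·V
residual = 14.695·(0.01821 + 0.09011·e^(−0.04·14.8)) = 1.0002
sugar = (2.6 − 1.0002)·4.0·21.1

135.0273 g


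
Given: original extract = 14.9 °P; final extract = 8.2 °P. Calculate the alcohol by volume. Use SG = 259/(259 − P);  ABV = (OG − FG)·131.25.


OG = 259/(259 − 14.9) = 1.0610
FG = 259/(259 − 8.2) = 1.0327
ABV = (1.0610 − 1.0327)·131.25

3.7203 % ABV


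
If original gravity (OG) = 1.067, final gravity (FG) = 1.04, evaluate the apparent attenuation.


AA = (OG − FG)/(OG − 1) · 100
AA = (1.067 − 1.04)/(1.067 − 1) · 100

40.2985 %


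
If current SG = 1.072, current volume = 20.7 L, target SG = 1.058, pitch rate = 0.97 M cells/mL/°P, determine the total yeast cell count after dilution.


V_w = V·((SG_c−1)/(SG_t−1)−1);  °P = 259 − 259/SG_t;  cells = rate·(V+V_w)·°P
V_w = 20.7·((1.072−1)/(1.058−1)−1) = 4.9966
V_final = 20.7 + 4.9966 = 25.6966
°P = 259 − 259/1.058 = 14.1985
cells = 0.97·25.6966·14.1985

353.9066 billion cells


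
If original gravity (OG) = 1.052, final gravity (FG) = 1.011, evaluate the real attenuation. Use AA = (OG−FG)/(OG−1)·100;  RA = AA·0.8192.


AA = (1.052 − 1.011)/(1.052 − 1)·100 = 78.8462
RA = 78.8462·0.8192

64.5908 %


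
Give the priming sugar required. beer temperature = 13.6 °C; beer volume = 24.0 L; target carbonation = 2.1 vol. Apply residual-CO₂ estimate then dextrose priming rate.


residual = 14.695·(0.01821 + 0.09011·e^(−0.04·T));  sugar = (target − residual)·4.0·V
residual = 14.695·(0.01821 + 0.09011·e^(−0.04·13.6)) = 1.0362
sugar = (2.1 − 1.0362)·4.0·24.0

102.1276 g


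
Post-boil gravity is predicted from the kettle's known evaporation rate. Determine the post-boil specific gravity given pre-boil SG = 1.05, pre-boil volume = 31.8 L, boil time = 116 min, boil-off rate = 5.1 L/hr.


V_post = V_pre − rate·(t/60);  SG_post = 1 + (SG_pre−1)·V_pre/V_post
V_post = 31.8 − 5.1·(116/60) = 21.9400
SG_post = 1 + (1.05 − 1)·31.8/21.9400

1.0725


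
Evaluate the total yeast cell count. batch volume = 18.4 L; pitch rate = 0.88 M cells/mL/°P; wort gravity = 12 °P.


cells (billions) = rate · V_L · °P
cells = 0.88 · 18.4 · 12

194.3040 billion cells


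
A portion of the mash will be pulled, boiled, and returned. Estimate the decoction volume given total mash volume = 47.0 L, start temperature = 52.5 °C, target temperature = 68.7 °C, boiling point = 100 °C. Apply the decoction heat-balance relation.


V_dec = V_total·(T_target − T_start)/(T_boil − T_start)
V_dec = 47.0·(68.7 − 52.5)/(100 − 52.5)

16.0295 L


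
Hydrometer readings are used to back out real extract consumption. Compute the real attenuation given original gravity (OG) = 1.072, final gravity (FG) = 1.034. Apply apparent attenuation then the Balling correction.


AA = (OG−FG)/(OG−1)·100;  RA = AA·0.8192
AA = (1.072 − 1.034)/(1.072 − 1)·100 = 52.7778
RA = 52.7778·0.8192

43.2356 %


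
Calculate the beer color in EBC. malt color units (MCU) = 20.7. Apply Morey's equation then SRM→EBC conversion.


SRM = 1.4922·MCU^0.6859;  EBC = SRM·1.97
SRM = 1.4922·20.7^0.6859 = 11.9248
EBC = 11.9248·1.97

23.4919 EBC


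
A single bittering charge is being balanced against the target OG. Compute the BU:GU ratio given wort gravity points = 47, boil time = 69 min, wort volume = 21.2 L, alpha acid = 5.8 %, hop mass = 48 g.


U = 1.65·0.000125^(GP/1000)·(1−e^(−0.04t))/4.15;  IBU = (α/100)·m·U·1000/V;  BU:GU = IBU/GP
U = 1.65·0.000125^(47/1000)·(1−e^(−0.04·69))/4.15 = 0.2441
IBU = (5.8/100)·48·0.2441·1000/21.2 = 32.0574
BU:GU = 32.0574/47

0.6821


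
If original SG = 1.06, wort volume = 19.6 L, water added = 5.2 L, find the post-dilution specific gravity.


SG_new = 1 + (SG_old − 1)·V_old/(V_old + V_water)
pts = (1.06 − 1)·1000·19.6/(19.6 + 5.2) = 47.4194
SG_new = 1 + 47.4194/1000

1.0474


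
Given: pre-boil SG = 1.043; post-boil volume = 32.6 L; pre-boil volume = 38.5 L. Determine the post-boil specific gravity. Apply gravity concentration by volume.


SG_post = 1 + (SG_pre − 1)·V_pre/V_post
pts_pre = (1.043 − 1)·1000 = 43.0000
pts_post = 43.0000·38.5/32.6 = 50.7822
SG_post = 1 + 50.7822/1000

1.0508


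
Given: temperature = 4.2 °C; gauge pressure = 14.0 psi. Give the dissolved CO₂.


vols = (P + 14.695)·(0.01821 + 0.09011·e^(−0.04·T))
vols = (14.0 + 14.695)·(0.01821 + 0.09011·e^(−0.04·4.2))

2.7084 volumes


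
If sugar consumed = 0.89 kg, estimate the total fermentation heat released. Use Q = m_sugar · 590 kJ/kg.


Q = 0.89 · 590

525.1000 kJ


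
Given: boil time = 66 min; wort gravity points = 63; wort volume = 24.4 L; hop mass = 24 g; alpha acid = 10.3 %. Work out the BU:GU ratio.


U = 1.65·0.000125^(GP/1000)·(1−e^(−0.04t))/4.15;  IBU = (α/100)·m·U·1000/V;  BU:GU = IBU/GP
U = 1.65·0.000125^(63/1000)·(1−e^(−0.04·66))/4.15 = 0.2096
IBU = (10.3/100)·24·0.2096·1000/24.4 = 21.2347
BU:GU = 21.2347/63

0.3371


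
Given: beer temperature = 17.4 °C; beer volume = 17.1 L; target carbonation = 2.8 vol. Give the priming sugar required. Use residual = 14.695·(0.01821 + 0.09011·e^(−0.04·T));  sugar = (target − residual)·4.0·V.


residual = 14.695·(0.01821 + 0.09011·e^(−0.04·17.4)) = 0.9278
sugar = (2.8 − 0.9278)·4.0·17.1

128.0590 g


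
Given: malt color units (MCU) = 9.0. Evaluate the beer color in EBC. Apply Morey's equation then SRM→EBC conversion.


SRM = 1.4922·MCU^0.6859;  EBC = SRM·1.97
SRM = 1.4922·9.0^0.6859 = 6.7351
EBC = 6.7351·1.97

13.2681 EBC


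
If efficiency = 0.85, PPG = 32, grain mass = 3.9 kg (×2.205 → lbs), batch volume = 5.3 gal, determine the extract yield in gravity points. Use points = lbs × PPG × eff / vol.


lbs = 3.9 × 2.205 = 8.5995
points = 8.5995 × 32 × 0.85 / 5.3

44.1333 points


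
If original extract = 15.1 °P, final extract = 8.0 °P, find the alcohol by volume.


SG = 259/(259 − P);  ABV = (OG − FG)·131.25
OG = 259/(259 − 15.1) = 1.0619
FG = 259/(259 − 8.0) = 1.0319
ABV = (1.0619 − 1.0319)·131.25

3.9425 % ABV


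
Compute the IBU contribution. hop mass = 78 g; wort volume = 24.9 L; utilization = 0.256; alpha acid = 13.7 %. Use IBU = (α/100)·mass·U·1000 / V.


IBU = (13.7/100)·78·0.256·1000 / 24.9

109.8641 IBU


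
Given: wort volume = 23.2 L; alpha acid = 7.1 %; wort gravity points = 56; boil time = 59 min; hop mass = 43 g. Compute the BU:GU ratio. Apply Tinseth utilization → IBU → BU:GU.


U = 1.65·0.000125^(GP/1000)·(1−e^(−0.04t))/4.15;  IBU = (α/100)·m·U·1000/V;  BU:GU = IBU/GP
U = 1.65·0.000125^(56/1000)·(1−e^(−0.04·59))/4.15 = 0.2177
IBU = (7.1/100)·43·0.2177·1000/23.2 = 28.6436
BU:GU = 28.6436/56

0.5115


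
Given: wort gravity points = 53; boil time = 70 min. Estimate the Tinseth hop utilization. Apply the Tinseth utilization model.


U = 1.65·0.000125^(GP/1000) · (1 − e^(−0.04·t))/4.15
bigness = 1.65·0.000125^(53/1000) = 1.0248
boil_factor = (1 − e^(−0.04·70))/4.15 = 0.2263
U = 1.0248 · 0.2263

0.2319


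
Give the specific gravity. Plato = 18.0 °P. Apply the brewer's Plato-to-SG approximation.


SG = 259/(259 − P)
SG = 259/(259 − 18.0)

1.0747


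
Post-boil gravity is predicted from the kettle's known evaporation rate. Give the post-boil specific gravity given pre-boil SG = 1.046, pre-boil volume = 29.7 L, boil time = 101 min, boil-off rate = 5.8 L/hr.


V_post = V_pre − rate·(t/60);  SG_post = 1 + (SG_pre−1)·V_pre/V_post
V_post = 29.7 − 5.8·(101/60) = 19.9367
SG_post = 1 + (1.046 − 1)·29.7/19.9367

1.0685


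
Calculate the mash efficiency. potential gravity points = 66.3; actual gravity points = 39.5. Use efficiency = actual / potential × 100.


efficiency = 39.5 / 66.3 × 100

59.5777 %


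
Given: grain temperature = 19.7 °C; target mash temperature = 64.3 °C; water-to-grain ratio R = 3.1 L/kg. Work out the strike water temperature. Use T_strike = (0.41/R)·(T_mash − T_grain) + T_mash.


T_strike = (0.41/3.1)·(64.3 − 19.7) + 64.3

70.1987 °C


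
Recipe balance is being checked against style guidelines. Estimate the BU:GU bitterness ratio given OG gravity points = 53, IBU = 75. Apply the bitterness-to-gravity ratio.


BU:GU = IBU / OG_points
BU:GU = 75 / 53

1.4151


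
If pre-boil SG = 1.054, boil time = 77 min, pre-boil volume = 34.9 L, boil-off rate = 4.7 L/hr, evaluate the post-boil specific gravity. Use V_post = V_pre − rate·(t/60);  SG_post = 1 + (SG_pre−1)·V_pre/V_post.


V_post = 34.9 − 4.7·(77/60) = 28.8683
SG_post = 1 + (1.054 − 1)·34.9/28.8683

1.0653


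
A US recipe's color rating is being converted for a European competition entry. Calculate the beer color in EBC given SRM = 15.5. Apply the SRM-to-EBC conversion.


EBC = SRM · 1.97
EBC = 15.5 · 1.97

30.5350 EBC


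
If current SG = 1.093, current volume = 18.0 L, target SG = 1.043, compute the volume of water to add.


V_water = V·((SG_curr − 1)/(SG_target − 1) − 1)
V_water = 18.0·((1.093 − 1)/(1.043 − 1) − 1)

20.9302 L


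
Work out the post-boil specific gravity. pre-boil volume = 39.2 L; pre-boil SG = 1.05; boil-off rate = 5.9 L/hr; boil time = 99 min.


V_post = V_pre − rate·(t/60);  SG_post = 1 + (SG_pre−1)·V_pre/V_post
V_post = 39.2 − 5.9·(99/60) = 29.4650
SG_post = 1 + (1.05 − 1)·39.2/29.4650

1.0665


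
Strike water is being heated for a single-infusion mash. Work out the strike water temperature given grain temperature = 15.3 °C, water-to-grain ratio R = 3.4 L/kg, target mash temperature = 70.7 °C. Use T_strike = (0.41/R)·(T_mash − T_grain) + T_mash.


T_strike = (0.41/3.4)·(70.7 − 15.3) + 70.7

77.3806 °C


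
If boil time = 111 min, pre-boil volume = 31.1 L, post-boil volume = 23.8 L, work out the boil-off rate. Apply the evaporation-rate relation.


rate = (V_pre − V_post) / (t_min/60)
rate = (31.1 − 23.8) / (111/60)

3.9459 L/hr


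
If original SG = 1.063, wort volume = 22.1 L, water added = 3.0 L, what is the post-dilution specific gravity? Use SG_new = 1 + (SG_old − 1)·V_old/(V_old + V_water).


pts = (1.063 − 1)·1000·22.1/(22.1 + 3.0) = 55.4701
SG_new = 1 + 55.4701/1000

1.0555


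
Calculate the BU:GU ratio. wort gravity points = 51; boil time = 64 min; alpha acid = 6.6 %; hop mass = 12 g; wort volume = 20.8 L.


U = 1.65·0.000125^(GP/1000)·(1−e^(−0.04t))/4.15;  IBU = (α/100)·m·U·1000/V;  BU:GU = IBU/GP
U = 1.65·0.000125^(51/1000)·(1−e^(−0.04·64))/4.15 = 0.2320
IBU = (6.6/100)·12·0.2320·1000/20.8 = 8.8328
BU:GU = 8.8328/51

0.1732


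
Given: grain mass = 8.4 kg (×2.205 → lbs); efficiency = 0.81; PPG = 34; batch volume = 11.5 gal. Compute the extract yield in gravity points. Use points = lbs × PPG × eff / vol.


lbs = 8.4 × 2.205 = 18.5220
points = 18.5220 × 34 × 0.81 / 11.5

44.3562 points


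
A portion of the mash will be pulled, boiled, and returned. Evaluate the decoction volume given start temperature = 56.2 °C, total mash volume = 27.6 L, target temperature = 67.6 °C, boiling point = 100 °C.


V_dec = V_total·(T_target − T_start)/(T_boil − T_start)
V_dec = 27.6·(67.6 − 56.2)/(100 − 56.2)

7.1836 L


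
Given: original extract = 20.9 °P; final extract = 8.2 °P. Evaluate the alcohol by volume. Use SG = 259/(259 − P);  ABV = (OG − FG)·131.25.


OG = 259/(259 − 20.9) = 1.0878
FG = 259/(259 − 8.2) = 1.0327
ABV = (1.0878 − 1.0327)·131.25

7.2296 % ABV


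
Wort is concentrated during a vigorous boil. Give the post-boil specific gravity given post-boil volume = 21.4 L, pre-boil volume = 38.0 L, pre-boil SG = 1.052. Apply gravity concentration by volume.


SG_post = 1 + (SG_pre − 1)·V_pre/V_post
pts_pre = (1.052 − 1)·1000 = 52.0000
pts_post = 52.0000·38.0/21.4 = 92.3364
SG_post = 1 + 92.3364/1000

1.0923


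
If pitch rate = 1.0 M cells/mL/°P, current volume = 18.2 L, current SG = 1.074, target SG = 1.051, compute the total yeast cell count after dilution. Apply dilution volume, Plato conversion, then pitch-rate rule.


V_w = V·((SG_c−1)/(SG_t−1)−1);  °P = 259 − 259/SG_t;  cells = rate·(V+V_w)·°P
V_w = 18.2·((1.074−1)/(1.051−1)−1) = 8.2078
V_final = 18.2 + 8.2078 = 26.4078
°P = 259 − 259/1.051 = 12.5680
cells = 1.0·26.4078·12.5680

331.8946 billion cells


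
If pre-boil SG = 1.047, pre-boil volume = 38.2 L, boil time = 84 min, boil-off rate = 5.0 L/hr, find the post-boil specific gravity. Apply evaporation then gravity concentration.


V_post = V_pre − rate·(t/60);  SG_post = 1 + (SG_pre−1)·V_pre/V_post
V_post = 38.2 − 5.0·(84/60) = 31.2000
SG_post = 1 + (1.047 − 1)·38.2/31.2000

1.0575


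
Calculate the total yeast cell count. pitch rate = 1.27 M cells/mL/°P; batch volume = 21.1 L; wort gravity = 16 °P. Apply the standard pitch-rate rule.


cells (billions) = rate · V_L · °P
cells = 1.27 · 21.1 · 16

428.7520 billion cells


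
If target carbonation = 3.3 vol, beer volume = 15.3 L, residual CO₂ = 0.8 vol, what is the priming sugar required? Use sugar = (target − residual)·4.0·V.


sugar = (3.3 − 0.8)·4.0·15.3

153.0000 g


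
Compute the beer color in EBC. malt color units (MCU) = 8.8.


SRM = 1.4922·MCU^0.6859;  EBC = SRM·1.97
SRM = 1.4922·8.8^0.6859 = 6.6320
EBC = 6.6320·1.97

13.0651 EBC


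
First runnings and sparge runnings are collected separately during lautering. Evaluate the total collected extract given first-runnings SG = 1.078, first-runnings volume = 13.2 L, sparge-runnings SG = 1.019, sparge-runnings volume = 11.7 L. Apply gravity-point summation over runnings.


total = Σ (SG_i − 1)·1000·V_i
first = (1.078 − 1)·1000·13.2 = 1029.6000
sparge = (1.019 − 1)·1000·11.7 = 222.3000
total = 1029.6000 + 222.3000

1251.9000 gravity·L


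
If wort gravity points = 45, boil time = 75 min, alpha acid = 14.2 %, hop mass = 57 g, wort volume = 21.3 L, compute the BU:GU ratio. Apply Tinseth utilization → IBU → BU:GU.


U = 1.65·0.000125^(GP/1000)·(1−e^(−0.04t))/4.15;  IBU = (α/100)·m·U·1000/V;  BU:GU = IBU/GP
U = 1.65·0.000125^(45/1000)·(1−e^(−0.04·75))/4.15 = 0.2521
IBU = (14.2/100)·57·0.2521·1000/21.3 = 95.8079
BU:GU = 95.8079/45

2.1291


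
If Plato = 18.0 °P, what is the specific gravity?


SG = 259/(259 − P)
SG = 259/(259 − 18.0)

1.0747


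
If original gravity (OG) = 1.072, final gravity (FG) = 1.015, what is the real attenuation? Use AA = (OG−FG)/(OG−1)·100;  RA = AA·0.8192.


AA = (1.072 − 1.015)/(1.072 − 1)·100 = 79.1667
RA = 79.1667·0.8192

64.8533 %


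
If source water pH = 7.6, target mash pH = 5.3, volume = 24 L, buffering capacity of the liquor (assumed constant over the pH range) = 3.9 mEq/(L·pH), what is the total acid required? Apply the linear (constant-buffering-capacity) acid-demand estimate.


acid = buffering capacity · (pH_source − pH_target) · V
acid = 3.9 · (7.6 − 5.3) · 24

215.2800 mEq


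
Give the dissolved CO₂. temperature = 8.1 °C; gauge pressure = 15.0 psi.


vols = (P + 14.695)·(0.01821 + 0.09011·e^(−0.04·T))
vols = (15.0 + 14.695)·(0.01821 + 0.09011·e^(−0.04·8.1))

2.4760 volumes


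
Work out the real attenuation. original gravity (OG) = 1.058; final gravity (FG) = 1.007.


AA = (OG−FG)/(OG−1)·100;  RA = AA·0.8192
AA = (1.058 − 1.007)/(1.058 − 1)·100 = 87.9310
RA = 87.9310·0.8192

72.0331 %


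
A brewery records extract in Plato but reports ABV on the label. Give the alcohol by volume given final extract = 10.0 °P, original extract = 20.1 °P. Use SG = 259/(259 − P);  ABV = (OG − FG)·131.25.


OG = 259/(259 − 20.1) = 1.0841
FG = 259/(259 − 10.0) = 1.0402
ABV = (1.0841 − 1.0402)·131.25

5.7717 % ABV


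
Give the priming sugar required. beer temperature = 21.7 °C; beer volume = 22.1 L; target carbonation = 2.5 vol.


residual = 14.695·(0.01821 + 0.09011·e^(−0.04·T));  sugar = (target − residual)·4.0·V
residual = 14.695·(0.01821 + 0.09011·e^(−0.04·21.7)) = 0.8235
sugar = (2.5 − 0.8235)·4.0·22.1

148.2054 g


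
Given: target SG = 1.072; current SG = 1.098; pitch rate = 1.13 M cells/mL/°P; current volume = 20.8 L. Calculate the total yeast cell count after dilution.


V_w = V·((SG_c−1)/(SG_t−1)−1);  °P = 259 − 259/SG_t;  cells = rate·(V+V_w)·°P
V_w = 20.8·((1.098−1)/(1.072−1)−1) = 7.5111
V_final = 20.8 + 7.5111 = 28.3111
°P = 259 − 259/1.072 = 17.3955
cells = 1.13·28.3111·17.3955

556.5098 billion cells


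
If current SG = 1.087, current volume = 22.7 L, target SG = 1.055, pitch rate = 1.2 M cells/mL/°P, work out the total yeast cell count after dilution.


V_w = V·((SG_c−1)/(SG_t−1)−1);  °P = 259 − 259/SG_t;  cells = rate·(V+V_w)·°P
V_w = 22.7·((1.087−1)/(1.055−1)−1) = 13.2073
V_final = 22.7 + 13.2073 = 35.9073
°P = 259 − 259/1.055 = 13.5024
cells = 1.2·35.9073·13.5024

581.7999 billion cells


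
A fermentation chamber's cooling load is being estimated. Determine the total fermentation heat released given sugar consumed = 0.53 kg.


Q = m_sugar · 590 kJ/kg
Q = 0.53 · 590

312.7000 kJ


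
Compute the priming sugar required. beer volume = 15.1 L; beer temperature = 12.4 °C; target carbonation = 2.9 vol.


residual = 14.695·(0.01821 + 0.09011·e^(−0.04·T));  sugar = (target − residual)·4.0·V
residual = 14.695·(0.01821 + 0.09011·e^(−0.04·12.4)) = 1.0740
sugar = (2.9 − 1.0740)·4.0·15.1

110.2927 g


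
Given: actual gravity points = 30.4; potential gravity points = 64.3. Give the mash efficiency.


efficiency = actual / potential × 100
efficiency = 30.4 / 64.3 × 100

47.2784 %


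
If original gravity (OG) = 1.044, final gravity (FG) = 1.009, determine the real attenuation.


AA = (OG−FG)/(OG−1)·100;  RA = AA·0.8192
AA = (1.044 − 1.009)/(1.044 − 1)·100 = 79.5455
RA = 79.5455·0.8192

65.1636 %


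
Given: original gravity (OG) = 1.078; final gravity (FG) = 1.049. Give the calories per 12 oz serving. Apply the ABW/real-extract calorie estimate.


ABW = (OG−FG)·131.25·0.79/FG;  °P = 259 − 259/SG (for OG→OE and FG→AE);  RE = 0.1808·OE + 0.8192·AE;  Cal = (6.9·ABW + 4·(RE−0.1))·FG·3.55
ABW = (1.078 − 1.049)·131.25·0.79/1.049 = 2.8665
OE = 259 − 259/1.078 = 18.7403 °P
AE = 259 − 259/1.049 = 12.0982 °P
RE = 0.1808·18.7403 + 0.8192·12.0982 = 13.2991 °P
Cal = (6.9·2.8665 + 4·(13.2991−0.1))·1.049·3.55

270.2657 kcal


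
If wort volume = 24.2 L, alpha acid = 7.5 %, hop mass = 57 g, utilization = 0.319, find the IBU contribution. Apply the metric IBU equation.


IBU = (α/100)·mass·U·1000 / V
IBU = (7.5/100)·57·0.319·1000 / 24.2

56.3523 IBU
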